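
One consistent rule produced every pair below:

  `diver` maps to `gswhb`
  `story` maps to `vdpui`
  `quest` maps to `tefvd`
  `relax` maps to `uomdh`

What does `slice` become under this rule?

Shifts by position in diver: pos 0: d→g (+3), pos 1: i→s (+10), pos 2: v→w (+1), pos 3: e→h (+3), pos 4: r→b (+10) — repeating every 3. It's a Vigenère-style cipher with numeric key [3,10,1]: position i shifts by key[i mod 3].
On slice: s+3=v, l+10=v, i+1=j, c+3=f, e+10=o.

vvjfo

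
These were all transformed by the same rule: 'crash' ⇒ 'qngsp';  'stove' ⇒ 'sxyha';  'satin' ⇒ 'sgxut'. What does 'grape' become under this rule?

kngda

Each letter's alphabet position (a=0..z=25) is mapped through 5·x+6 mod 26 — an affine cipher.
For grape: g(6)→5·6+6≡10=k; r(17)→5·17+6≡13=n; a(0)→5·0+6≡6=g; p(15)→5·15+6≡3=d; e(4)→5·4+6≡0=a (all mod 26).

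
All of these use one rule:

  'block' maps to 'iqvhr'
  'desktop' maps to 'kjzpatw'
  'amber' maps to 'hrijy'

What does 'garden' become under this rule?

Shifts by position in block: pos 0: b→i (+7), pos 1: l→q (+5), pos 2: o→v (+7), pos 3: c→h (+5) — repeating every 2. It's a Vigenère-style cipher with numeric key [7,5]: position i shifts by key[i mod 2].
Applying it to garden: g+7=n, a+5=f, r+7=y, d+5=i, e+7=l, n+5=s.

nfyils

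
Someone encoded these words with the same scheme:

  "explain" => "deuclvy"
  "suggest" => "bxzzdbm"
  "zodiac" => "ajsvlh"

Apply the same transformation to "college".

e(4)→d(3) and x(23)→e(4) fit y≡11x+11 (mod 26); the inverse of 11 mod 26 is 19. Each letter's alphabet position (a=0..z=25) is mapped through 11·x+11 mod 26 — an affine cipher.
Applying it to college: c(2)→11·2+11≡7=h; o(14)→11·14+11≡9=j; l(11)→11·11+11≡2=c; l(11)→11·11+11≡2=c; e(4)→11·4+11≡3=d; g(6)→11·6+11≡25=z; e(4)→11·4+11≡3=d (all mod 26).

hjccdzd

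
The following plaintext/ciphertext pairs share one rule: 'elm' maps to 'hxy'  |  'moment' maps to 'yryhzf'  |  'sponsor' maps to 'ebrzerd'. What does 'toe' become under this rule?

The shift depends on letter class: consonant l→x is +12, but vowel e→h is +3. Two shifts are in play — +3 for a/e/i/o/u, +12 for every other letter.
Applying it to toe: t(cons)+12=f, o(vowel)+3=r, e(vowel)+3=h.

frh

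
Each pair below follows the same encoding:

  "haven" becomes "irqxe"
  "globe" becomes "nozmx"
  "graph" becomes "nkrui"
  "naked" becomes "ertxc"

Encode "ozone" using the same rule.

Each letter's alphabet position (a=0..z=25) is mapped through 21·x+17 mod 26 — an affine cipher.
Applying it to ozone: o(14)→21·14+17≡25=z; z(25)→21·25+17≡22=w; o(14)→21·14+17≡25=z; n(13)→21·13+17≡4=e; e(4)→21·4+17≡23=x (all mod 26).

zwzex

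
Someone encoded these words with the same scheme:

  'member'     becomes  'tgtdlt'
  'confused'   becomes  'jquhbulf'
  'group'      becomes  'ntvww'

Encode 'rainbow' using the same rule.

It's a Vigenère-style cipher with numeric key [7,2]: position i shifts by key[i mod 2].
For rainbow: r+7=y, a+2=c, i+7=p, n+2=p, b+7=i, o+2=q, w+7=d.

ycppiqd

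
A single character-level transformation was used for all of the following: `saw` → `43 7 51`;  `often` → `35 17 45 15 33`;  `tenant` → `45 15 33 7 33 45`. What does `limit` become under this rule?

With a=1..z=26, the number is 2·pos + 5.
For limit: l=12→29, i=9→23, m=13→31, i=9→23, t=20→45.

29 23 31 23 45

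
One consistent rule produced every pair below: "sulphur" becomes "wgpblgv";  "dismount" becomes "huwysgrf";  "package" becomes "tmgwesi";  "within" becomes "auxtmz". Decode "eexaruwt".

astonish

Shifts by position in sulphur: pos 0: s→w (+4), pos 1: u→g (+12), pos 2: l→p (+4), pos 3: p→b (+12) — repeating every 2. It's a Vigenère-style cipher with numeric key [4,12]: position i shifts by key[i mod 2].
Reversing it on eexaruwt: e−4=a, e−12=s, x−4=t, a−12=o, r−4=n, u−12=i, w−4=s, t−12=h.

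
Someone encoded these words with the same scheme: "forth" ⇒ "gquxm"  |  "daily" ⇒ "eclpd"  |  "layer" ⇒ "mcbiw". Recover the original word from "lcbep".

In forth: f→g is +1, o→q is +2, r→u is +3, t→x is +4 — the shift increases by 1 each position. The shift increases by 1 at each position, starting from +1: 1, 2, 3, ….
Decoding lcbep: l−1=k, c−2=a, b−3=y, e−4=a, p−5=k.

kayak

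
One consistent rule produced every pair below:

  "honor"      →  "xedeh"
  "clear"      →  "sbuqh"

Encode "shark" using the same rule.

ixqha

Compare letters: h→x is +16, o→e is +16, n→d is +16 — a constant shift. Every letter moves 16 places later in the alphabet, wrapping around z→a.
Applying it to shark: s+16=i, h+16=x, a+16=q, r+16=h, k+16=a.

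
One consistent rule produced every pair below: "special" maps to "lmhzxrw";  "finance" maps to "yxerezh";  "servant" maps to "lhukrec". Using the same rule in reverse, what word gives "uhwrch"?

s(18)→l(11) and p(15)→m(12) fit y≡17x+17 (mod 26); the inverse of 17 mod 26 is 23. This is an affine cipher: with a=0,…,z=25, each position x becomes (17x+17) mod 26.
Reversing it on uhwrch: u(20)→23·(20−17)≡17=r; h(7)→23·(7−17)≡4=e; w(22)→23·(22−17)≡11=l; r(17)→23·(17−17)≡0=a; c(2)→23·(2−17)≡19=t; h(7)→23·(7−17)≡4=e (all mod 26).

relate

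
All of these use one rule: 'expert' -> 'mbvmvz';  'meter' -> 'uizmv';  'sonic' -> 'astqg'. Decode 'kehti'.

cable

Shifts by position in expert: pos 0: e→m (+8), pos 1: x→b (+4), pos 2: p→v (+6), pos 3: e→m (+8), pos 4: r→v (+4), pos 5: t→z (+6) — repeating every 3. It's a Vigenère-style cipher with numeric key [8,4,6]: position i shifts by key[i mod 3].
Reversing it on kehti: k−8=c, e−4=a, h−6=b, t−8=l, i−4=e.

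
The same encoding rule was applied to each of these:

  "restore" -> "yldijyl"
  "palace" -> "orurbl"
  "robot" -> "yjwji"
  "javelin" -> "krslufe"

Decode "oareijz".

phantom

r(17)→y(24) and e(4)→l(11) fit y≡5x+17 (mod 26); the inverse of 5 mod 26 is 21. Treating letters as 0–25, the rule is x ↦ 5x + 17 (mod 26).
Reversing it on oareijz: o(14)→21·(14−17)≡15=p; a(0)→21·(0−17)≡7=h; r(17)→21·(17−17)≡0=a; e(4)→21·(4−17)≡13=n; i(8)→21·(8−17)≡19=t; j(9)→21·(9−17)≡14=o; z(25)→21·(25−17)≡12=m (all mod 26).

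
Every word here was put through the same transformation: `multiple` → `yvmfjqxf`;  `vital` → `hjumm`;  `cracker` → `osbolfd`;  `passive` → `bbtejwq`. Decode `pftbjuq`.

despite

A repeating key of period 3 is used — shifts +12, +1, +1 over and over.
Undoing it on pftbjuq: p−12=d, f−1=e, t−1=s, b−12=p, j−1=i, u−1=t, q−12=e.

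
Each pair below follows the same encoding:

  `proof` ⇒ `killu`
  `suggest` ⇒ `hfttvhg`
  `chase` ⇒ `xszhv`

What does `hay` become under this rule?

Letters are reflected about the middle of the alphabet (position → 25−position): Atbash.
On hay: h↔s, a↔z, y↔b.

szb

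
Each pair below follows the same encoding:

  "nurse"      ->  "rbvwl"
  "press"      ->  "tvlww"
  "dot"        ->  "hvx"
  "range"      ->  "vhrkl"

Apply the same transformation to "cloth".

The shift depends on letter class: consonant n→r is +4, but vowel u→b is +7. Two shifts are in play — +7 for a/e/i/o/u, +4 for every other letter.
Applying it to cloth: c(cons)+4=g, l(cons)+4=p, o(vowel)+7=v, t(cons)+4=x, h(cons)+4=l.

gpvxl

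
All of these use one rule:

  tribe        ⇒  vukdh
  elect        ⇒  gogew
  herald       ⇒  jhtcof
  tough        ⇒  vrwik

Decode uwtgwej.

Shifts by position in tribe: pos 0: t→v (+2), pos 1: r→u (+3), pos 2: i→k (+2), pos 3: b→d (+2), pos 4: e→h (+3) — repeating every 3. A repeating key of period 3 is used — shifts +2, +3, +2 over and over.
Undoing it on uwtgwej: u−2=s, w−3=t, t−2=r, g−2=e, w−3=t, e−2=c, j−2=h.

stretch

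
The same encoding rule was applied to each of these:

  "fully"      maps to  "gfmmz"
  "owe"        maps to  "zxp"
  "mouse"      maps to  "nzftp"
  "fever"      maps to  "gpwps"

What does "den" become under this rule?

epo

The rule splits by letter class: vowels +11, consonants +1.
On den: d(cons)+1=e, e(vowel)+11=p, n(cons)+1=o.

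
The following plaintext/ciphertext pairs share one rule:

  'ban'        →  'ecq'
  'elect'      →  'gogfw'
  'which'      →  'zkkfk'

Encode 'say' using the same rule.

vcb

The shift depends on letter class: consonant b→e is +3, but vowel a→c is +2. Two shifts are in play — +2 for a/e/i/o/u, +3 for every other letter.
For say: s(cons)+3=v, a(vowel)+2=c, y(cons)+3=b.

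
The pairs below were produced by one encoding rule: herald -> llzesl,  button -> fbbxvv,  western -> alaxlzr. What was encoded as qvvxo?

Shifts by position in herald: pos 0: h→l (+4), pos 1: e→l (+7), pos 2: r→z (+8), pos 3: a→e (+4), pos 4: l→s (+7), pos 5: d→l (+8) — repeating every 3. It's a Vigenère-style cipher with numeric key [4,7,8]: position i shifts by key[i mod 3].
Undoing it on qvvxo: q−4=m, v−7=o, v−8=n, x−4=t, o−7=h.

month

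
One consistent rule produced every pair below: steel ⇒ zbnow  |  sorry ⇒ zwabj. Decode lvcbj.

entry

In steel: s→z is +7, t→b is +8, e→n is +9, e→o is +10 — the shift increases by 1 each position. The shift increases by 1 at each position, starting from +7: 7, 8, 9, ….
Decoding lvcbj: l−7=e, v−8=n, c−9=t, b−10=r, j−11=y.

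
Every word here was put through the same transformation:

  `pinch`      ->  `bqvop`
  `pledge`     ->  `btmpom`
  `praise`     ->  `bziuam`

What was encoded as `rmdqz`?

fever

The shifts repeat in a cycle of length 3: positions 0,1,… shift by +12, +8, +8, then the pattern repeats.
Undoing it on rmdqz: r−12=f, m−8=e, d−8=v, q−12=e, z−8=r.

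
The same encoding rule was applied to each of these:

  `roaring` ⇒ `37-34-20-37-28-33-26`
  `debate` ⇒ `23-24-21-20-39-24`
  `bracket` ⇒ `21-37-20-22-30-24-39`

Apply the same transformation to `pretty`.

35-37-24-39-39-44

r is letter #18 and maps to 37: an offset of 19. The number is (letter's place in the alphabet, a=1) + 19.
Applying it to pretty: p=16→35, r=18→37, e=5→24, t=20→39, t=20→39, y=25→44.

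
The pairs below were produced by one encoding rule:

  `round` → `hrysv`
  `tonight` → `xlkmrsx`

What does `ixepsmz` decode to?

violate

The output letters match the input read backwards, each shifted +4: round reversed is dnuor. The word is reversed, then every letter is shifted forward by 4.
Undoing it on ixepsmz: shift back: i−4=e, x−4=t, e−4=a, p−4=l, s−4=o, m−4=i, z−4=v → etaloiv; then reverse → violate.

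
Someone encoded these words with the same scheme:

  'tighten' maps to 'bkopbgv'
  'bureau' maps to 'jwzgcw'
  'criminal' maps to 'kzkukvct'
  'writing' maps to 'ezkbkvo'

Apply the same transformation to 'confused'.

The shift depends on letter class: consonant t→b is +8, but vowel i→k is +2. Two shifts are in play — +2 for a/e/i/o/u, +8 for every other letter.
On confused: c(cons)+8=k, o(vowel)+2=q, n(cons)+8=v, f(cons)+8=n, u(vowel)+2=w, s(cons)+8=a, e(vowel)+2=g, d(cons)+8=l.

kqvnwagl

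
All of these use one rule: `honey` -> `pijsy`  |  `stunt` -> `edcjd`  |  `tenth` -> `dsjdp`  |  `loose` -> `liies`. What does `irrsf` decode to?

offer

Each letter's alphabet position (a=0..z=25) is mapped through 25·x+22 mod 26 — an affine cipher.
Undoing it on irrsf: i(8)→25·(8−22)≡14=o; r(17)→25·(17−22)≡5=f; r(17)→25·(17−22)≡5=f; s(18)→25·(18−22)≡4=e; f(5)→25·(5−22)≡17=r (all mod 26).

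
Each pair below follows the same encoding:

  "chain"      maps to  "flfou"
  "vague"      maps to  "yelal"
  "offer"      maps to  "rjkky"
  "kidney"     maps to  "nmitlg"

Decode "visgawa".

Each letter shifts forward by (position + 3), i.e. 3, 4, 5, … — the shift grows by one for each successive letter.
Reversing it on visgawa: v−3=s, i−4=e, s−5=n, g−6=a, a−7=t, w−8=o, a−9=r.

senator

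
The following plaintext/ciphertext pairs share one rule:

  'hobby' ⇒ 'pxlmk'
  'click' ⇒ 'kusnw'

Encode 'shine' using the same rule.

aqsyq

In hobby: h→p is +8, o→x is +9, b→l is +10, b→m is +11 — the shift increases by 1 each position. Each letter shifts forward by (position + 8), i.e. 8, 9, 10, … — the shift grows by one for each successive letter.
On shine: s+8=a, h+9=q, i+10=s, n+11=y, e+12=q.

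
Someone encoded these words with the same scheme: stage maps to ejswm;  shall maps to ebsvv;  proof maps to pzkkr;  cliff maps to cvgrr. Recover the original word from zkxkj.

robot

Each letter's alphabet position (a=0..z=25) is mapped through 5·x+18 mod 26 — an affine cipher.
Undoing it on zkxkj: z(25)→21·(25−18)≡17=r; k(10)→21·(10−18)≡14=o; x(23)→21·(23−18)≡1=b; k(10)→21·(10−18)≡14=o; j(9)→21·(9−18)≡19=t (all mod 26).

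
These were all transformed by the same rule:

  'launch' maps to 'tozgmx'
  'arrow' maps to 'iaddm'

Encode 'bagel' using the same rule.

xqsmn

The output letters match the input read backwards, each shifted +12: launch reversed is hcnual. Read the word backwards and shift each letter +12.
For bagel: reverse → legab; then shift: l+12=x, e+12=q, g+12=s, a+12=m, b+12=n.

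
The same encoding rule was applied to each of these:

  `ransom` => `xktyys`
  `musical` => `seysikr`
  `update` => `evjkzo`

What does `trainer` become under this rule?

zxkstox

The shift depends on letter class: consonant r→x is +6, but vowel a→k is +10. The rule splits by letter class: vowels +10, consonants +6.
On trainer: t(cons)+6=z, r(cons)+6=x, a(vowel)+10=k, i(vowel)+10=s, n(cons)+6=t, e(vowel)+10=o, r(cons)+6=x.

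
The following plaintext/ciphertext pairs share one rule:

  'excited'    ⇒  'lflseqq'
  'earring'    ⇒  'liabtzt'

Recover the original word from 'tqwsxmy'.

minimal

In excited: e→l is +7, x→f is +8, c→l is +9, i→s is +10 — the shift increases by 1 each position. Each letter shifts forward by (position + 7), i.e. 7, 8, 9, … — the shift grows by one for each successive letter.
Reversing it on tqwsxmy: t−7=m, q−8=i, w−9=n, s−10=i, x−11=m, m−12=a, y−13=l.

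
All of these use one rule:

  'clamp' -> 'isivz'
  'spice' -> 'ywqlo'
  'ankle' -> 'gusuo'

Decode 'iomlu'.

check

In clamp: c→i is +6, l→s is +7, a→i is +8, m→v is +9 — the shift increases by 1 each position. The shift increases by 1 at each position, starting from +6: 6, 7, 8, ….
Undoing it on iomlu: i−6=c, o−7=h, m−8=e, l−9=c, u−10=k.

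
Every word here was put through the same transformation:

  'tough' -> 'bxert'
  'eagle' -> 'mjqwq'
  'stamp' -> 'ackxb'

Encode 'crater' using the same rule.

kakeqe

The shift increases by 1 at each position, starting from +8: 8, 9, 10, ….
For crater: c+8=k, r+9=a, a+10=k, t+11=e, e+12=q, r+13=e.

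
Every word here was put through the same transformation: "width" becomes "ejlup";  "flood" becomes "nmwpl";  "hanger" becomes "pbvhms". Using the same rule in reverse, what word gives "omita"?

Shifts by position in width: pos 0: w→e (+8), pos 1: i→j (+1), pos 2: d→l (+8), pos 3: t→u (+1) — repeating every 2. It's a Vigenère-style cipher with numeric key [8,1]: position i shifts by key[i mod 2].
Undoing it on omita: o−8=g, m−1=l, i−8=a, t−1=s, a−8=s.

glass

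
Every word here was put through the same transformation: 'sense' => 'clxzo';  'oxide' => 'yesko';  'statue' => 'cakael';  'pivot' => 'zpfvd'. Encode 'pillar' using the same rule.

Shifts by position in sense: pos 0: s→c (+10), pos 1: e→l (+7), pos 2: n→x (+10), pos 3: s→z (+7) — repeating every 2. The shifts repeat in a cycle of length 2: positions 0,1,… shift by +10, +7, then the pattern repeats.
For pillar: p+10=z, i+7=p, l+10=v, l+7=s, a+10=k, r+7=y.

zpvsky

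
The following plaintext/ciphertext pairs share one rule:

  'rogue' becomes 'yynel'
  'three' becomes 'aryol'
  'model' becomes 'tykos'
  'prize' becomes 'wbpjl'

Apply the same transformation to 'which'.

drpmo

Shifts by position in rogue: pos 0: r→y (+7), pos 1: o→y (+10), pos 2: g→n (+7), pos 3: u→e (+10) — repeating every 2. A repeating key of period 2 is used — shifts +7, +10 over and over.
On which: w+7=d, h+10=r, i+7=p, c+10=m, h+7=o.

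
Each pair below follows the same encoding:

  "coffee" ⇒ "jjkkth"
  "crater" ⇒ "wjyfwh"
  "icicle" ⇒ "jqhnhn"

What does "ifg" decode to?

bad

The output letters match the input read backwards, each shifted +5: coffee reversed is eeffoc. The word is reversed, then every letter is shifted forward by 5.
Reversing it on ifg: shift back: i−5=d, f−5=a, g−5=b → dab; then reverse → bad.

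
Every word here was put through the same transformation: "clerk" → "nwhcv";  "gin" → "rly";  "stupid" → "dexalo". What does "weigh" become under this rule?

The shift depends on letter class: consonant c→n is +11, but vowel e→h is +3. Two shifts are in play — +3 for a/e/i/o/u, +11 for every other letter.
On weigh: w(cons)+11=h, e(vowel)+3=h, i(vowel)+3=l, g(cons)+11=r, h(cons)+11=s.

hhlrs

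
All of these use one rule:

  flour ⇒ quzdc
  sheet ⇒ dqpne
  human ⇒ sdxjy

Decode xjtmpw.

Shifts by position in flour: pos 0: f→q (+11), pos 1: l→u (+9), pos 2: o→z (+11), pos 3: u→d (+9) — repeating every 2. A repeating key of period 2 is used — shifts +11, +9 over and over.
Reversing it on xjtmpw: x−11=m, j−9=a, t−11=i, m−9=d, p−11=e, w−9=n.

maiden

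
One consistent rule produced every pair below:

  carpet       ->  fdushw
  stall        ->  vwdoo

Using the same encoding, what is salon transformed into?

vdorq

Compare letters: c→f is +3, a→d is +3, r→u is +3 — a constant shift. It's a constant shift of +3 (ROT3).
On salon: s+3=v, a+3=d, l+3=o, o+3=r, n+3=q.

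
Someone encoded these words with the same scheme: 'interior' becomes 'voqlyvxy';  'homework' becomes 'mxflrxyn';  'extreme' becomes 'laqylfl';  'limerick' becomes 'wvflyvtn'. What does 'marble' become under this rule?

i(8)→v(21) and n(13)→o(14) fit y≡9x+1 (mod 26); the inverse of 9 mod 26 is 3. This is an affine cipher: with a=0,…,z=25, each position x becomes (9x+1) mod 26.
On marble: m(12)→9·12+1≡5=f; a(0)→9·0+1≡1=b; r(17)→9·17+1≡24=y; b(1)→9·1+1≡10=k; l(11)→9·11+1≡22=w; e(4)→9·4+1≡11=l (all mod 26).

fbykwl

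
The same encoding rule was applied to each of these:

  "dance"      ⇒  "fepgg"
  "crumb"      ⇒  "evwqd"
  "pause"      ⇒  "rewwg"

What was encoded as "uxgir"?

steep

It's a Vigenère-style cipher with numeric key [2,4]: position i shifts by key[i mod 2].
Reversing it on uxgir: u−2=s, x−4=t, g−2=e, i−4=e, r−2=p.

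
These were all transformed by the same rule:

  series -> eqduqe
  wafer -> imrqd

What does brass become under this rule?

ndmee

Compare letters: s→e is +12, e→q is +12, r→d is +12 — a constant shift. This is a Caesar cipher with shift 12.
Applying it to brass: b+12=n, r+12=d, a+12=m, s+12=e, s+12=e.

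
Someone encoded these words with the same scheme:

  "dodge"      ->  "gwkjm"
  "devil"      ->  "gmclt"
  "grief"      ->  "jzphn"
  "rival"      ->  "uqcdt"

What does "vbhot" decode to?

stall

Shifts by position in dodge: pos 0: d→g (+3), pos 1: o→w (+8), pos 2: d→k (+7), pos 3: g→j (+3), pos 4: e→m (+8) — repeating every 3. It's a Vigenère-style cipher with numeric key [3,8,7]: position i shifts by key[i mod 3].
Reversing it on vbhot: v−3=s, b−8=t, h−7=a, o−3=l, t−8=l.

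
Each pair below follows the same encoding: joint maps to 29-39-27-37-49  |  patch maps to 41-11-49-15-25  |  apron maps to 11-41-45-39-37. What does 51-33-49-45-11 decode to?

ultra

j(#10)→29 and o(#15)→39: differences scale by 2, so n = 2·pos + 9. With a=1..z=26, the number is 2·pos + 9.
Reversing it on 51-33-49-45-11: 51→(51−9)÷2=21=u, 33→(33−9)÷2=12=l, 49→(49−9)÷2=20=t, 45→(45−9)÷2=18=r, 11→(11−9)÷2=1=a.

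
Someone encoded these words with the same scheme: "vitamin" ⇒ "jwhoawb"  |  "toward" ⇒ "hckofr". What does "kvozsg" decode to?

Compare letters: v→j is +14, i→w is +14, t→h is +14 — a constant shift. It's a constant shift of +14 (ROT14).
Decoding kvozsg: k−14=w, v−14=h, o−14=a, z−14=l, s−14=e, g−14=s.

whales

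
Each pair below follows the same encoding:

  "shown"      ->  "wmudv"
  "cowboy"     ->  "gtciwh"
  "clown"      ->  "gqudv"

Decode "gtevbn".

Letter i (0-indexed) is shifted by i+4, so successive shifts are 4, 5, 6, ….
Undoing it on gtevbn: g−4=c, t−5=o, e−6=y, v−7=o, b−8=t, n−9=e.

coyote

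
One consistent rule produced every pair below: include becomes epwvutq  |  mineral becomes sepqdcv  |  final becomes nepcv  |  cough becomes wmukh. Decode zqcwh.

beach

i(8)→e(4) and n(13)→p(15) fit y≡23x+2 (mod 26); the inverse of 23 mod 26 is 17. Each letter's alphabet position (a=0..z=25) is mapped through 23·x+2 mod 26 — an affine cipher.
Reversing it on zqcwh: z(25)→17·(25−2)≡1=b; q(16)→17·(16−2)≡4=e; c(2)→17·(2−2)≡0=a; w(22)→17·(22−2)≡2=c; h(7)→17·(7−2)≡7=h (all mod 26).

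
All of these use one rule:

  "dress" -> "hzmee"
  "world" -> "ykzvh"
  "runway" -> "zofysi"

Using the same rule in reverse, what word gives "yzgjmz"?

writer

d(3)→h(7) and r(17)→z(25) fit y≡5x+18 (mod 26); the inverse of 5 mod 26 is 21. This is an affine cipher: with a=0,…,z=25, each position x becomes (5x+18) mod 26.
Undoing it on yzgjmz: y(24)→21·(24−18)≡22=w; z(25)→21·(25−18)≡17=r; g(6)→21·(6−18)≡8=i; j(9)→21·(9−18)≡19=t; m(12)→21·(12−18)≡4=e; z(25)→21·(25−18)≡17=r (all mod 26).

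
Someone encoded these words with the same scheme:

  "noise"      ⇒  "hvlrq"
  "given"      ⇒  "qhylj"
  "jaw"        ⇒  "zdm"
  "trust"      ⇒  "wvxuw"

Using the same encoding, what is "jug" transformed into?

Two steps: reverse the string, then apply a Caesar shift of +3.
On jug: reverse → guj; then shift: g+3=j, u+3=x, j+3=m.

jxm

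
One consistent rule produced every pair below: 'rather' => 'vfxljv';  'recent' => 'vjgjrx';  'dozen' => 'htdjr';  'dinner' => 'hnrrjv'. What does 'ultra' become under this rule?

The shift depends on letter class: consonant r→v is +4, but vowel a→f is +5. Vowels shift forward by 5 and consonants shift forward by 4.
Applying it to ultra: u(vowel)+5=z, l(cons)+4=p, t(cons)+4=x, r(cons)+4=v, a(vowel)+5=f.

zpxvf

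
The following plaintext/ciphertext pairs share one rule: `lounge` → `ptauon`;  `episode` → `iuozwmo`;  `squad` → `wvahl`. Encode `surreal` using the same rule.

wzxymjv

Each letter shifts forward by (position + 4), i.e. 4, 5, 6, … — the shift grows by one for each successive letter.
Applying it to surreal: s+4=w, u+5=z, r+6=x, r+7=y, e+8=m, a+9=j, l+10=v.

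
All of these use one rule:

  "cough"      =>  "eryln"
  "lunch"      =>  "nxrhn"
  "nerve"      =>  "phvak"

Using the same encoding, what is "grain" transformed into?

In cough: c→e is +2, o→r is +3, u→y is +4, g→l is +5 — the shift increases by 1 each position. Each letter shifts forward by (position + 2), i.e. 2, 3, 4, … — the shift grows by one for each successive letter.
On grain: g+2=i, r+3=u, a+4=e, i+5=n, n+6=t.

iuent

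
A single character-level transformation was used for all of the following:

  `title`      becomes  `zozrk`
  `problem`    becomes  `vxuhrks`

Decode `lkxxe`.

It's a constant shift of +6 (ROT6).
Decoding lkxxe: l−6=f, k−6=e, x−6=r, x−6=r, e−6=y.

ferry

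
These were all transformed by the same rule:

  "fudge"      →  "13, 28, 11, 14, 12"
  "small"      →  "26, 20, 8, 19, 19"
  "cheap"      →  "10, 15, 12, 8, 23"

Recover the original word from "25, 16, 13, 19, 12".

Letters become their 1-based position plus 7 (so a→8, b→9, …).
Undoing it on 25, 16, 13, 19, 12: 25→(25−7)÷1=18=r, 16→(16−7)÷1=9=i, 13→(13−7)÷1=6=f, 19→(19−7)÷1=12=l, 12→(12−7)÷1=5=e.

rifle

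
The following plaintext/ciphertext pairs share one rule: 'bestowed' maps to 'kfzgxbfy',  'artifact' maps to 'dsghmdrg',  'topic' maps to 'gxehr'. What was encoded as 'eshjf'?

prime

This is an affine cipher: with a=0,…,z=25, each position x becomes (7x+3) mod 26.
Reversing it on eshjf: e(4)→15·(4−3)≡15=p; s(18)→15·(18−3)≡17=r; h(7)→15·(7−3)≡8=i; j(9)→15·(9−3)≡12=m; f(5)→15·(5−3)≡4=e (all mod 26).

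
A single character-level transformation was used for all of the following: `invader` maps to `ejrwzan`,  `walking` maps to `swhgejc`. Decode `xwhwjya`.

balance

Compare letters: i→e is +22, n→j is +22, v→r is +22 — a constant shift. Each letter is shifted forward by 22 in the alphabet (a Caesar shift of +22).
Reversing it on xwhwjya: x−22=b, w−22=a, h−22=l, w−22=a, j−22=n, y−22=c, a−22=e.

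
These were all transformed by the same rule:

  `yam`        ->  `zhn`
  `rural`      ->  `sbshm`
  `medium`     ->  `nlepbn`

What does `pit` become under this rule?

The shift depends on letter class: consonant y→z is +1, but vowel a→h is +7. Vowels shift forward by 7 and consonants shift forward by 1.
For pit: p(cons)+1=q, i(vowel)+7=p, t(cons)+1=u.

qpu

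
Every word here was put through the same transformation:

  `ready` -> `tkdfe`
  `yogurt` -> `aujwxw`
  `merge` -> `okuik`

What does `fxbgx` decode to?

The shifts repeat in a cycle of length 3: positions 0,1,… shift by +2, +6, +3, then the pattern repeats.
Reversing it on fxbgx: f−2=d, x−6=r, b−3=y, g−2=e, x−6=r.

dryer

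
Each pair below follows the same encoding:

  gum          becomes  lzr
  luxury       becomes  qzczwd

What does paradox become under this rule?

Each letter is shifted forward by 5 in the alphabet (a Caesar shift of +5).
Applying it to paradox: p+5=u, a+5=f, r+5=w, a+5=f, d+5=i, o+5=t, x+5=c.

ufwfitc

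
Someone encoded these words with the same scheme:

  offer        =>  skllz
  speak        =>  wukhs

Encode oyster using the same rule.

sdyama

In offer: o→s is +4, f→k is +5, f→l is +6, e→l is +7 — the shift increases by 1 each position. The shift increases by 1 at each position, starting from +4: 4, 5, 6, ….
On oyster: o+4=s, y+5=d, s+6=y, t+7=a, e+8=m, r+9=a.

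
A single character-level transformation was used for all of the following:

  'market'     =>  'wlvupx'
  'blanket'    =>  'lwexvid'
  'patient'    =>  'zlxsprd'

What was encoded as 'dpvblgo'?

Shifts by position in market: pos 0: m→w (+10), pos 1: a→l (+11), pos 2: r→v (+4), pos 3: k→u (+10), pos 4: e→p (+11), pos 5: t→x (+4) — repeating every 3. It's a Vigenère-style cipher with numeric key [10,11,4]: position i shifts by key[i mod 3].
Undoing it on dpvblgo: d−10=t, p−11=e, v−4=r, b−10=r, l−11=a, g−4=c, o−10=e.

terrace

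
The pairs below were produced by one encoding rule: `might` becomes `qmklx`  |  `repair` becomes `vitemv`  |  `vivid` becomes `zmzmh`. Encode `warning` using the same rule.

aevrmrk

Compare letters: m→q is +4, i→m is +4, g→k is +4 — a constant shift. This is a Caesar cipher with shift 4.
Applying it to warning: w+4=a, a+4=e, r+4=v, n+4=r, i+4=m, n+4=r, g+4=k.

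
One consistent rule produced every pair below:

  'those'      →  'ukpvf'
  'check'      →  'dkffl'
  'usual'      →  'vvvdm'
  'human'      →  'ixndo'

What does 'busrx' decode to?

arrow

Shifts by position in those: pos 0: t→u (+1), pos 1: h→k (+3), pos 2: o→p (+1), pos 3: s→v (+3) — repeating every 2. It's a Vigenère-style cipher with numeric key [1,3]: position i shifts by key[i mod 2].
Undoing it on busrx: b−1=a, u−3=r, s−1=r, r−3=o, x−1=w.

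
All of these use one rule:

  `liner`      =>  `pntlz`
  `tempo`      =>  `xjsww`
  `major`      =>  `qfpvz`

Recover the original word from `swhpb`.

orbit

In liner: l→p is +4, i→n is +5, n→t is +6, e→l is +7 — the shift increases by 1 each position. Letter i (0-indexed) is shifted by i+4, so successive shifts are 4, 5, 6, ….
Reversing it on swhpb: s−4=o, w−5=r, h−6=b, p−7=i, b−8=t.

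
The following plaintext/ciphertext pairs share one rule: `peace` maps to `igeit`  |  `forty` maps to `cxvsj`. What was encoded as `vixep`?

later

The output letters match the input read backwards, each shifted +4: peace reversed is ecaep. The word is reversed, then every letter is shifted forward by 4.
Undoing it on vixep: shift back: v−4=r, i−4=e, x−4=t, e−4=a, p−4=l → retal; then reverse → later.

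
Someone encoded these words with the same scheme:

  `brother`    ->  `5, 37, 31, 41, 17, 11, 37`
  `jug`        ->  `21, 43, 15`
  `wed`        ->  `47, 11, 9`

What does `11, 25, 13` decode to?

elf

The formula is n = 2×(alphabet index, a=1) + 1.
Reversing it on 11, 25, 13: 11→(11−1)÷2=5=e, 25→(25−1)÷2=12=l, 13→(13−1)÷2=6=f.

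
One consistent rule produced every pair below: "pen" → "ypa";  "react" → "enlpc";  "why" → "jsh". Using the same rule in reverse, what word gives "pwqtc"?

rifle

The output letters match the input read backwards, each shifted +11: pen reversed is nep. Read the word backwards and shift each letter +11.
Undoing it on pwqtc: shift back: p−11=e, w−11=l, q−11=f, t−11=i, c−11=r → elfir; then reverse → rifle.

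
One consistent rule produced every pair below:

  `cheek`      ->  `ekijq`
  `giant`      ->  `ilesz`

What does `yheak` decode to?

weave

In cheek: c→e is +2, h→k is +3, e→i is +4, e→j is +5 — the shift increases by 1 each position. The shift increases by 1 at each position, starting from +2: 2, 3, 4, ….
Undoing it on yheak: y−2=w, h−3=e, e−4=a, a−5=v, k−6=e.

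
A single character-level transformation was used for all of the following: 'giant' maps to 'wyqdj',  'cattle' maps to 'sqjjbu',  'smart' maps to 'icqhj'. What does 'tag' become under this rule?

Compare letters: g→w is +16, i→y is +16, a→q is +16 — a constant shift. It's a constant shift of +16 (ROT16).
On tag: t+16=j, a+16=q, g+16=w.

jqw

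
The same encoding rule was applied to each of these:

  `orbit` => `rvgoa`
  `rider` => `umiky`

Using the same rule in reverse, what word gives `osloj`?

logic

In orbit: o→r is +3, r→v is +4, b→g is +5, i→o is +6 — the shift increases by 1 each position. Each letter shifts forward by (position + 3), i.e. 3, 4, 5, … — the shift grows by one for each successive letter.
Reversing it on osloj: o−3=l, s−4=o, l−5=g, o−6=i, j−7=c.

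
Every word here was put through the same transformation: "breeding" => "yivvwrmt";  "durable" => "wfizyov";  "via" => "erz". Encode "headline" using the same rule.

svzwormv

Each pair mirrors across the alphabet (b↔y, r↔i, e↔v): positions sum to 25. Letters are reflected about the middle of the alphabet (position → 25−position): Atbash.
On headline: h↔s, e↔v, a↔z, d↔w, l↔o, i↔r, n↔m, e↔v.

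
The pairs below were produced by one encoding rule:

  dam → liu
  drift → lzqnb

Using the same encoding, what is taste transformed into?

Compare letters: d→l is +8, a→i is +8, m→u is +8 — a constant shift. It's a constant shift of +8 (ROT8).
For taste: t+8=b, a+8=i, s+8=a, t+8=b, e+8=m.

biabm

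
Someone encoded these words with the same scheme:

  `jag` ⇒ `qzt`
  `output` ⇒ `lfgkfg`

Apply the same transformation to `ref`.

This is the alphabet-reversal cipher (Atbash): a becomes z, b becomes y, etc.
Applying it to ref: r↔i, e↔v, f↔u.

ivu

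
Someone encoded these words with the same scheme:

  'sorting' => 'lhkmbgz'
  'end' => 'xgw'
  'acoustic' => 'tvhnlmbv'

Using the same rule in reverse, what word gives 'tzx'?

It's a constant shift of +19 (ROT19).
Undoing it on tzx: t−19=a, z−19=g, x−19=e.

age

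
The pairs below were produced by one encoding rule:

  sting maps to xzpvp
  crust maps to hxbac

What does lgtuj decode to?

In sting: s→x is +5, t→z is +6, i→p is +7, n→v is +8 — the shift increases by 1 each position. Each letter shifts forward by (position + 5), i.e. 5, 6, 7, … — the shift grows by one for each successive letter.
Decoding lgtuj: l−5=g, g−6=a, t−7=m, u−8=m, j−9=a.

gamma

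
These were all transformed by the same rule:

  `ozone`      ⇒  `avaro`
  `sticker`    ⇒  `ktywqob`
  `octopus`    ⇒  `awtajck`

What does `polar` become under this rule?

jazeb

Treating letters as 0–25, the rule is x ↦ 9x + 4 (mod 26).
For polar: p(15)→9·15+4≡9=j; o(14)→9·14+4≡0=a; l(11)→9·11+4≡25=z; a(0)→9·0+4≡4=e; r(17)→9·17+4≡1=b (all mod 26).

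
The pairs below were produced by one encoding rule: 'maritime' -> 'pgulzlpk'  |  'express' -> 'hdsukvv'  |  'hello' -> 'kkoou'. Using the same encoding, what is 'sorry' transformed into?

vuuue

A repeating key of period 3 is used — shifts +3, +6, +3 over and over.
Applying it to sorry: s+3=v, o+6=u, r+3=u, r+3=u, y+6=e.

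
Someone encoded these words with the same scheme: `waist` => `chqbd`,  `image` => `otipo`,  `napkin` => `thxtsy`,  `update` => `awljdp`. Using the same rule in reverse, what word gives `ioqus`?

Each letter shifts forward by (position + 6), i.e. 6, 7, 8, … — the shift grows by one for each successive letter.
Decoding ioqus: i−6=c, o−7=h, q−8=i, u−9=l, s−10=i.

chili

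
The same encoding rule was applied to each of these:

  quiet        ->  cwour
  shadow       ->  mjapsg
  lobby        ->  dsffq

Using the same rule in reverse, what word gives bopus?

video

q(16)→c(2) and u(20)→w(22) fit y≡5x+0 (mod 26); the inverse of 5 mod 26 is 21. Each letter's alphabet position (a=0..z=25) is mapped through 5·x+0 mod 26 — an affine cipher.
Reversing it on bopus: b(1)→21·(1−0)≡21=v; o(14)→21·(14−0)≡8=i; p(15)→21·(15−0)≡3=d; u(20)→21·(20−0)≡4=e; s(18)→21·(18−0)≡14=o (all mod 26).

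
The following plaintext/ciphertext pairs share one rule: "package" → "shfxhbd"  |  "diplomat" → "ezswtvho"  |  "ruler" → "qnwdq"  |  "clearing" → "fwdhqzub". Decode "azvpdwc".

himself

p(15)→s(18) and a(0)→h(7) fit y≡25x+7 (mod 26); the inverse of 25 mod 26 is 25. This is an affine cipher: with a=0,…,z=25, each position x becomes (25x+7) mod 26.
Undoing it on azvpdwc: a(0)→25·(0−7)≡7=h; z(25)→25·(25−7)≡8=i; v(21)→25·(21−7)≡12=m; p(15)→25·(15−7)≡18=s; d(3)→25·(3−7)≡4=e; w(22)→25·(22−7)≡11=l; c(2)→25·(2−7)≡5=f (all mod 26).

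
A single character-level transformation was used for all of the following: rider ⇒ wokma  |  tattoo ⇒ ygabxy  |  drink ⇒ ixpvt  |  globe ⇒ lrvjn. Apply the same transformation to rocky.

wujsh

In rider: r→w is +5, i→o is +6, d→k is +7, e→m is +8 — the shift increases by 1 each position. Letter i (0-indexed) is shifted by i+5, so successive shifts are 5, 6, 7, ….
Applying it to rocky: r+5=w, o+6=u, c+7=j, k+8=s, y+9=h.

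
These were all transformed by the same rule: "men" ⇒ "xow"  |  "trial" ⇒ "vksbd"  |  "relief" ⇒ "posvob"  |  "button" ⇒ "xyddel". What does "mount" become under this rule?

The output letters match the input read backwards, each shifted +10: men reversed is nem. The word is reversed, then every letter is shifted forward by 10.
For mount: reverse → tnuom; then shift: t+10=d, n+10=x, u+10=e, o+10=y, m+10=w.

dxeyw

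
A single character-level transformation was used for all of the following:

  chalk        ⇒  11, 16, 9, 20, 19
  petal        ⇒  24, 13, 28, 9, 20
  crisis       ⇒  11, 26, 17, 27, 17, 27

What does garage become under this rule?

15, 9, 26, 9, 15, 13

c is letter #3 and maps to 11: an offset of 8. Each letter is replaced by its alphabet position (a=1..z=26) + 8.
On garage: g=7→15, a=1→9, r=18→26, a=1→9, g=7→15, e=5→13.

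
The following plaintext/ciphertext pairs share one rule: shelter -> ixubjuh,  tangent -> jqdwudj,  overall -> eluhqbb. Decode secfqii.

It's a constant shift of +16 (ROT16).
Reversing it on secfqii: s−16=c, e−16=o, c−16=m, f−16=p, q−16=a, i−16=s, i−16=s.

compass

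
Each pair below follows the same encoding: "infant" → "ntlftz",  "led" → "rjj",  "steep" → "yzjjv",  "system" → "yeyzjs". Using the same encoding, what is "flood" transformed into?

The shift depends on letter class: consonant n→t is +6, but vowel i→n is +5. Two shifts are in play — +5 for a/e/i/o/u, +6 for every other letter.
For flood: f(cons)+6=l, l(cons)+6=r, o(vowel)+5=t, o(vowel)+5=t, d(cons)+6=j.

lrttj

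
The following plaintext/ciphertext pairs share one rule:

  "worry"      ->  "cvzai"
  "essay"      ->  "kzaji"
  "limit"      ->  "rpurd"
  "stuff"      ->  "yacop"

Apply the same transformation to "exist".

keqbd

In worry: w→c is +6, o→v is +7, r→z is +8, r→a is +9 — the shift increases by 1 each position. The shift increases by 1 at each position, starting from +6: 6, 7, 8, ….
On exist: e+6=k, x+7=e, i+8=q, s+9=b, t+10=d.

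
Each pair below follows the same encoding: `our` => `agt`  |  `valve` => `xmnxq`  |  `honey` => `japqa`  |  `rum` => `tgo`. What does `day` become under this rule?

The shift depends on letter class: consonant r→t is +2, but vowel o→a is +12. The rule splits by letter class: vowels +12, consonants +2.
On day: d(cons)+2=f, a(vowel)+12=m, y(cons)+2=a.

fma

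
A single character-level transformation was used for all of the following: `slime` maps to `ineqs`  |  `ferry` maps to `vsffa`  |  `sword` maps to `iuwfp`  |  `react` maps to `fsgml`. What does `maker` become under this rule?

s(18)→i(8) and l(11)→n(13) fit y≡3x+6 (mod 26); the inverse of 3 mod 26 is 9. Each letter's alphabet position (a=0..z=25) is mapped through 3·x+6 mod 26 — an affine cipher.
Applying it to maker: m(12)→3·12+6≡16=q; a(0)→3·0+6≡6=g; k(10)→3·10+6≡10=k; e(4)→3·4+6≡18=s; r(17)→3·17+6≡5=f (all mod 26).

qgksf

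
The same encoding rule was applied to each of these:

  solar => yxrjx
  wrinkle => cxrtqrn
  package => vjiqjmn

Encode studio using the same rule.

Vowels shift forward by 9 and consonants shift forward by 6.
Applying it to studio: s(cons)+6=y, t(cons)+6=z, u(vowel)+9=d, d(cons)+6=j, i(vowel)+9=r, o(vowel)+9=x.

yzdjrx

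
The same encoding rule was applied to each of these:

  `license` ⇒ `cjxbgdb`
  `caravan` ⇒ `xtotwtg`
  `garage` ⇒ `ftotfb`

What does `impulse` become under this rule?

l(11)→c(2) and i(8)→j(9) fit y≡15x+19 (mod 26); the inverse of 15 mod 26 is 7. Each letter's alphabet position (a=0..z=25) is mapped through 15·x+19 mod 26 — an affine cipher.
Applying it to impulse: i(8)→15·8+19≡9=j; m(12)→15·12+19≡17=r; p(15)→15·15+19≡10=k; u(20)→15·20+19≡7=h; l(11)→15·11+19≡2=c; s(18)→15·18+19≡3=d; e(4)→15·4+19≡1=b (all mod 26).

jrkhcdb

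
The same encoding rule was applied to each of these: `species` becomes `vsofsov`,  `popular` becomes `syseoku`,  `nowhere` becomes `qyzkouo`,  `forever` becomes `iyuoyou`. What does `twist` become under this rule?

wzsvw

The shift depends on letter class: consonant s→v is +3, but vowel e→o is +10. Two shifts are in play — +10 for a/e/i/o/u, +3 for every other letter.
For twist: t(cons)+3=w, w(cons)+3=z, i(vowel)+10=s, s(cons)+3=v, t(cons)+3=w.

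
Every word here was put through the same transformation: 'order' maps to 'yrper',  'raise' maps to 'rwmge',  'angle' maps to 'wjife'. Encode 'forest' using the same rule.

tyregv

Each letter's alphabet position (a=0..z=25) is mapped through 15·x+22 mod 26 — an affine cipher.
Applying it to forest: f(5)→15·5+22≡19=t; o(14)→15·14+22≡24=y; r(17)→15·17+22≡17=r; e(4)→15·4+22≡4=e; s(18)→15·18+22≡6=g; t(19)→15·19+22≡21=v (all mod 26).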